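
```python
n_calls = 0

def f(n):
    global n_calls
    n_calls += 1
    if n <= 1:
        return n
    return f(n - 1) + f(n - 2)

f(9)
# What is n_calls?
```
Call trace (a repeated sub-call is expanded the first time; later identical calls just restate its return value):
f(n=9)
  f(n=8)
    f(n=7)
      f(n=6)
        f(n=5)
          f(n=4)
            f(n=3)
              f(n=2)
                f(n=1)
                -> return 1
                f(n=0)
                -> return 0
              -> return 1
              f(n=1)
              -> return 1
            -> return 2
            f(n=2) -> return 1  (same call as traced above)
          -> return 3
          f(n=3) -> return 2  (same call as traced above)
        -> return 5
        f(n=4) -> return 3  (same call as traced above)
      -> return 8
      f(n=5) -> return 5  (same call as traced above)
    -> return 13
    f(n=6) -> return 8  (same call as traced above)
  -> return 21
  f(n=7) -> return 13  (same call as traced above)
-> return 34

n_calls is incremented once per call, so count the calls in each subtree. Let C(n) = number of calls made by f(n).
C(0) = C(1) = 1 (base case, no recursion); C(n) = 1 + C(n - 1) + C(n - 2) otherwise.
C(2) = 1 + C(1) + C(0) = 1 + 1 + 1 = 3
C(3) = 1 + C(2) + C(1) = 1 + 3 + 1 = 5
C(4) = 1 + C(3) + C(2) = 1 + 5 + 3 = 9
C(5) = 1 + C(4) + C(3) = 1 + 9 + 5 = 15
C(6) = 1 + C(5) + C(4) = 1 + 15 + 9 = 25
C(7) = 1 + C(6) + C(5) = 1 + 25 + 15 = 41
C(8) = 1 + C(7) + C(6) = 1 + 41 + 25 = 67
C(9) = 1 + C(8) + C(7) = 1 + 67 + 41 = 109
n_calls = C(9) = 109

Final answer: 109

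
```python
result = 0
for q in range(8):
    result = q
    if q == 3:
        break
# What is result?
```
Trace:
  result=0
  result=0, q=0
  result=1, q=1
  result=2, q=2
  result=3, q=3

Final answer: 3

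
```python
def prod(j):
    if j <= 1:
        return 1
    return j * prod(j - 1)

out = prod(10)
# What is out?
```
Call trace:
prod(j=10)
  prod(j=9)
    prod(j=8)
      prod(j=7)
        prod(j=6)
          prod(j=5)
            prod(j=4)
              prod(j=3)
                prod(j=2)
                  prod(j=1)
                  -> return 1
                -> return 2
              -> return 6
            -> return 24
          -> return 120
        -> return 720
      -> return 5040
    -> return 40320
  -> return 362880
-> return 3628800

Final answer: 3628800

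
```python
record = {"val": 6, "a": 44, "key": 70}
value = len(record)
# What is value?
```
Trace:
  record={'val': 6, 'a': 44, 'key': 70}
  record={'val': 6, 'a': 44, 'key': 70}, value=3

Final answer: 3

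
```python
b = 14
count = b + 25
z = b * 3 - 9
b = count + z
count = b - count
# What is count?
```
Trace:
  b=14
  b=14, count=39
  b=14, count=39, z=33
  b=72, count=39, z=33
  b=72, count=33, z=33

Final answer: 33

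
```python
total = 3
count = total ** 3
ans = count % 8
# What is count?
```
Trace:
  total=3
  total=3, count=27
  total=3, count=27, ans=3

Final answer: 27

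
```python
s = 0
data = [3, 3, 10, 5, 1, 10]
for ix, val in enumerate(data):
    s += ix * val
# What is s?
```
Trace:
  s=0
  s=0, ix=0, val=3
  s=3, ix=1, val=3
  s=23, ix=2, val=10
  s=38, ix=3, val=5
  s=42, ix=4, val=1
  s=92, ix=5, val=10

Final answer: 92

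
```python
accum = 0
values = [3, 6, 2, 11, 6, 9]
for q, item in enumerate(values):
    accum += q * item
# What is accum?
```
Trace:
  accum=0
  accum=0, q=0, item=3
  accum=6, q=1, item=6
  accum=10, q=2, item=2
  accum=43, q=3, item=11
  accum=67, q=4, item=6
  accum=112, q=5, item=9

Final answer: 112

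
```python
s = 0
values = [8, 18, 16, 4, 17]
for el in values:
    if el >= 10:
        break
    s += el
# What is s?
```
Trace:
  s=0
  s=8, el=8
  s=8, el=18

Final answer: 8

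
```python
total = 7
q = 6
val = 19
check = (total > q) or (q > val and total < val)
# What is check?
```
Trace:
  total=7
  total=7, q=6
  total=7, q=6, val=19
  total=7, q=6, val=19, check=True

Final answer: True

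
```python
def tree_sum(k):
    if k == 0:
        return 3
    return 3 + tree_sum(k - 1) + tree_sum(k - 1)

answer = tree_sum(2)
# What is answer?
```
Call trace (a repeated sub-call is expanded the first time; later identical calls just restate its return value):
tree_sum(k=2)
  tree_sum(k=1)
    tree_sum(k=0)
    -> return 3
    tree_sum(k=0)
    -> return 3
  -> return 9
  tree_sum(k=1) -> return 9  (same call as traced above)
-> return 21

Final answer: 21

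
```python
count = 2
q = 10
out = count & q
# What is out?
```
Trace:
  count=2
  count=2, q=10
  count=2, q=10, out=2

Final answer: 2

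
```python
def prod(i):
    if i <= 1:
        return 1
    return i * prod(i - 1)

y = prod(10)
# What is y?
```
Call trace:
prod(i=10)
  prod(i=9)
    prod(i=8)
      prod(i=7)
        prod(i=6)
          prod(i=5)
            prod(i=4)
              prod(i=3)
                prod(i=2)
                  prod(i=1)
                  -> return 1
                -> return 2
              -> return 6
            -> return 24
          -> return 120
        -> return 720
      -> return 5040
    -> return 40320
  -> return 362880
-> return 3628800

Final answer: 3628800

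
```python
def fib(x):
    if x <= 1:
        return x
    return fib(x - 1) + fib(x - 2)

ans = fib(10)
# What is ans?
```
Call trace (a repeated sub-call is expanded the first time; later identical calls just restate its return value):
fib(x=10)
  fib(x=9)
    fib(x=8)
      fib(x=7)
        fib(x=6)
          fib(x=5)
            fib(x=4)
              fib(x=3)
                fib(x=2)
                  fib(x=1)
                  -> return 1
                  fib(x=0)
                  -> return 0
                -> return 1
                fib(x=1)
                -> return 1
              -> return 2
              fib(x=2) -> return 1  (same call as traced above)
            -> return 3
            fib(x=3) -> return 2  (same call as traced above)
          -> return 5
          fib(x=4) -> return 3  (same call as traced above)
        -> return 8
        fib(x=5) -> return 5  (same call as traced above)
      -> return 13
      fib(x=6) -> return 8  (same call as traced above)
    -> return 21
    fib(x=7) -> return 13  (same call as traced above)
  -> return 34
  fib(x=8) -> return 21  (same call as traced above)
-> return 55

Final answer: 55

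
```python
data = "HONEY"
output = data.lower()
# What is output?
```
Trace:
  data='HONEY'
  data='HONEY', output='honey'

Final answer: 'honey'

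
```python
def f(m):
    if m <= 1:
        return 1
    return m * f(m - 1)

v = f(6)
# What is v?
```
Call trace:
f(m=6)
  f(m=5)
    f(m=4)
      f(m=3)
        f(m=2)
          f(m=1)
          -> return 1
        -> return 2
      -> return 6
    -> return 24
  -> return 120
-> return 720

Final answer: 720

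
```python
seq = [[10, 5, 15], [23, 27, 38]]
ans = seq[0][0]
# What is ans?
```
Trace:
  seq=[[10, 5, 15], [23, 27, 38]]
  seq=[[10, 5, 15], [23, 27, 38]], ans=10

Final answer: 10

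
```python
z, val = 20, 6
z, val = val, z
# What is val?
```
Trace:
  z=20, val=6
  z=6, val=20

Final answer: 20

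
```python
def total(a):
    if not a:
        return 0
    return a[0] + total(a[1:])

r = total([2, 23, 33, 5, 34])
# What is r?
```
Call trace:
total(a=[2, 23, 33, 5, 34])
  total(a=[23, 33, 5, 34])
    total(a=[33, 5, 34])
      total(a=[5, 34])
        total(a=[34])
          total(a=[])
          -> return 0
        -> return 34
      -> return 39
    -> return 72
  -> return 95
-> return 97

Final answer: 97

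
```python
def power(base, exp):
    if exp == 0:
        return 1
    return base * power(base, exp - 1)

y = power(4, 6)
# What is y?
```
Call trace:
power(base=4, exp=6)
  power(base=4, exp=5)
    power(base=4, exp=4)
      power(base=4, exp=3)
        power(base=4, exp=2)
          power(base=4, exp=1)
            power(base=4, exp=0)
            -> return 1
          -> return 4
        -> return 16
      -> return 64
    -> return 256
  -> return 1024
-> return 4096

Final answer: 4096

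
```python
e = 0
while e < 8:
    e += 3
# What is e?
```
Trace:
  e=0
  e=3
  e=6
  e=9

Final answer: 9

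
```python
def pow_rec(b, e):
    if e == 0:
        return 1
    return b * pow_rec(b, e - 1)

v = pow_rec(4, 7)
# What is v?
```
Call trace:
pow_rec(b=4, e=7)
  pow_rec(b=4, e=6)
    pow_rec(b=4, e=5)
      pow_rec(b=4, e=4)
        pow_rec(b=4, e=3)
          pow_rec(b=4, e=2)
            pow_rec(b=4, e=1)
              pow_rec(b=4, e=0)
              -> return 1
            -> return 4
          -> return 16
        -> return 64
      -> return 256
    -> return 1024
  -> return 4096
-> return 16384

Final answer: 16384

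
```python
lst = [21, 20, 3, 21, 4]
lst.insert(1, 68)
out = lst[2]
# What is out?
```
Trace:
  lst=[21, 20, 3, 21, 4]
  lst=[21, 68, 20, 3, 21, 4]
  lst=[21, 68, 20, 3, 21, 4], out=20

Final answer: 20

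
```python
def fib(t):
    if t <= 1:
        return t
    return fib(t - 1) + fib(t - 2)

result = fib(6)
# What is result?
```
Call trace (a repeated sub-call is expanded the first time; later identical calls just restate its return value):
fib(t=6)
  fib(t=5)
    fib(t=4)
      fib(t=3)
        fib(t=2)
          fib(t=1)
          -> return 1
          fib(t=0)
          -> return 0
        -> return 1
        fib(t=1)
        -> return 1
      -> return 2
      fib(t=2) -> return 1  (same call as traced above)
    -> return 3
    fib(t=3) -> return 2  (same call as traced above)
  -> return 5
  fib(t=4) -> return 3  (same call as traced above)
-> return 8

Final answer: 8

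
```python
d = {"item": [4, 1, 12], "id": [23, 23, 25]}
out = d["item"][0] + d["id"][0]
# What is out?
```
Trace:
  d={'item': [4, 1, 12], 'id': [23, 23, 25]}
  d={'item': [4, 1, 12], 'id': [23, 23, 25]}, out=27

Final answer: 27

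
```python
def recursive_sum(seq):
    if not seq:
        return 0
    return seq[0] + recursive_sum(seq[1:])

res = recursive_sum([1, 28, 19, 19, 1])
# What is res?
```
Call trace:
recursive_sum(seq=[1, 28, 19, 19, 1])
  recursive_sum(seq=[28, 19, 19, 1])
    recursive_sum(seq=[19, 19, 1])
      recursive_sum(seq=[19, 1])
        recursive_sum(seq=[1])
          recursive_sum(seq=[])
          -> return 0
        -> return 1
      -> return 20
    -> return 39
  -> return 67
-> return 68

Final answer: 68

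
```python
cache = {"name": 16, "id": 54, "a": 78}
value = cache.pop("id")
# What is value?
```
Trace:
  cache={'name': 16, 'id': 54, 'a': 78}
  cache={'name': 16, 'a': 78}, value=54

Final answer: 54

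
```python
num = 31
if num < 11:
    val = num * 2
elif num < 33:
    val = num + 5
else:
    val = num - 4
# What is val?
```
Trace:
  num=31
  num=31, val=36

Final answer: 36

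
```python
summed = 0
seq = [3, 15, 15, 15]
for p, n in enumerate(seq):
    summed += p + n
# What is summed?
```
Trace:
  summed=0
  summed=3, p=0, n=3
  summed=19, p=1, n=15
  summed=36, p=2, n=15
  summed=54, p=3, n=15

Final answer: 54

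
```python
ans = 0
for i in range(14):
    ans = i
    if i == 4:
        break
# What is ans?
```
Trace:
  ans=0
  ans=0, i=0
  ans=1, i=1
  ans=2, i=2
  ans=3, i=3
  ans=4, i=4

Final answer: 4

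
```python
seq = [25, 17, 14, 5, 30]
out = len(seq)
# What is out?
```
Trace:
  seq=[25, 17, 14, 5, 30]
  seq=[25, 17, 14, 5, 30], out=5

Final answer: 5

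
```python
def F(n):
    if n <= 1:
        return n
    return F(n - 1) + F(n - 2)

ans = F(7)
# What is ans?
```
Call trace (a repeated sub-call is expanded the first time; later identical calls just restate its return value):
F(n=7)
  F(n=6)
    F(n=5)
      F(n=4)
        F(n=3)
          F(n=2)
            F(n=1)
            -> return 1
            F(n=0)
            -> return 0
          -> return 1
          F(n=1)
          -> return 1
        -> return 2
        F(n=2) -> return 1  (same call as traced above)
      -> return 3
      F(n=3) -> return 2  (same call as traced above)
    -> return 5
    F(n=4) -> return 3  (same call as traced above)
  -> return 8
  F(n=5) -> return 5  (same call as traced above)
-> return 13

Final answer: 13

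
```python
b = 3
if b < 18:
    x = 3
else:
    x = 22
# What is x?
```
Trace:
  b=3
  b=3, x=3

Final answer: 3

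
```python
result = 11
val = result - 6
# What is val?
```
Trace:
  result=11
  result=11, val=5

Final answer: 5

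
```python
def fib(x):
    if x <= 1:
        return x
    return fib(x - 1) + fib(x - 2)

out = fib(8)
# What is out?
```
Call trace (a repeated sub-call is expanded the first time; later identical calls just restate its return value):
fib(x=8)
  fib(x=7)
    fib(x=6)
      fib(x=5)
        fib(x=4)
          fib(x=3)
            fib(x=2)
              fib(x=1)
              -> return 1
              fib(x=0)
              -> return 0
            -> return 1
            fib(x=1)
            -> return 1
          -> return 2
          fib(x=2) -> return 1  (same call as traced above)
        -> return 3
        fib(x=3) -> return 2  (same call as traced above)
      -> return 5
      fib(x=4) -> return 3  (same call as traced above)
    -> return 8
    fib(x=5) -> return 5  (same call as traced above)
  -> return 13
  fib(x=6) -> return 8  (same call as traced above)
-> return 21

Final answer: 21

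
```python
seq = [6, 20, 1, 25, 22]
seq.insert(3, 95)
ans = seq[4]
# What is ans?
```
Trace:
  seq=[6, 20, 1, 25, 22]
  seq=[6, 20, 1, 95, 25, 22]
  seq=[6, 20, 1, 95, 25, 22], ans=25

Final answer: 25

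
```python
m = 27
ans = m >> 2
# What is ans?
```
Trace:
  m=27
  m=27, ans=6

Final answer: 6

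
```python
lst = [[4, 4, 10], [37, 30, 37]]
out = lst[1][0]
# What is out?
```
Trace:
  lst=[[4, 4, 10], [37, 30, 37]]
  lst=[[4, 4, 10], [37, 30, 37]], out=37

Final answer: 37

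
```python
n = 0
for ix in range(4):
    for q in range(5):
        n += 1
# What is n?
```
Trace:
  n=0
  n=1, ix=0, q=0
  n=2, ix=0, q=1
  n=3, ix=0, q=2
  n=4, ix=0, q=3
  n=5, ix=0, q=4
  n=6, ix=1, q=0
  n=7, ix=1, q=1
  n=8, ix=1, q=2
  n=9, ix=1, q=3
  n=10, ix=1, q=4
  n=11, ix=2, q=0
  n=12, ix=2, q=1
  n=13, ix=2, q=2
  n=14, ix=2, q=3
  n=15, ix=2, q=4
  n=16, ix=3, q=0
  n=17, ix=3, q=1
  n=18, ix=3, q=2
  n=19, ix=3, q=3
  n=20, ix=3, q=4

Final answer: 20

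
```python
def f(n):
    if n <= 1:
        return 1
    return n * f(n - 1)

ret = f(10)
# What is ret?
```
Call trace:
f(n=10)
  f(n=9)
    f(n=8)
      f(n=7)
        f(n=6)
          f(n=5)
            f(n=4)
              f(n=3)
                f(n=2)
                  f(n=1)
                  -> return 1
                -> return 2
              -> return 6
            -> return 24
          -> return 120
        -> return 720
      -> return 5040
    -> return 40320
  -> return 362880
-> return 3628800

Final answer: 3628800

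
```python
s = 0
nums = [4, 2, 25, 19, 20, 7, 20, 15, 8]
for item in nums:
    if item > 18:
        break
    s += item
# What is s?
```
Trace:
  s=0
  s=4, item=4
  s=6, item=2
  s=6, item=25

Final answer: 6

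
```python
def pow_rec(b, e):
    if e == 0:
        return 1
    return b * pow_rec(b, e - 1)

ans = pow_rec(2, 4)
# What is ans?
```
Call trace:
pow_rec(b=2, e=4)
  pow_rec(b=2, e=3)
    pow_rec(b=2, e=2)
      pow_rec(b=2, e=1)
        pow_rec(b=2, e=0)
        -> return 1
      -> return 2
    -> return 4
  -> return 8
-> return 16

Final answer: 16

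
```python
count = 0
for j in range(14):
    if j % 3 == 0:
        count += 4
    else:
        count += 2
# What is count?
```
Trace:
  count=0
  count=4, j=0
  count=6, j=1
  count=8, j=2
  count=12, j=3
  count=14, j=4
  count=16, j=5
  count=20, j=6
  count=22, j=7
  count=24, j=8
  count=28, j=9
  count=30, j=10
  count=32, j=11
  count=36, j=12
  count=38, j=13

Final answer: 38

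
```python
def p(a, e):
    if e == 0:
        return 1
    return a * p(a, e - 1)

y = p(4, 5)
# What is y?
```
Call trace:
p(a=4, e=5)
  p(a=4, e=4)
    p(a=4, e=3)
      p(a=4, e=2)
        p(a=4, e=1)
          p(a=4, e=0)
          -> return 1
        -> return 4
      -> return 16
    -> return 64
  -> return 256
-> return 1024

Final answer: 1024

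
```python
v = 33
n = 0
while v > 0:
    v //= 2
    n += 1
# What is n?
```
Trace:
  v=33
  v=33, n=0
  v=16, n=1
  v=8, n=2
  v=4, n=3
  v=2, n=4
  v=1, n=5
  v=0, n=6

Final answer: 6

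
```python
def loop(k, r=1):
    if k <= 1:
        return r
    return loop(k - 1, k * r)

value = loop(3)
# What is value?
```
Call trace:
loop(k=3, r=1)
  loop(k=2, r=3)
    loop(k=1, r=6)
    -> return 6
  -> return 6
-> return 6

Final answer: 6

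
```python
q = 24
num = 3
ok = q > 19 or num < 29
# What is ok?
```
Trace:
  q=24
  q=24, num=3
  q=24, num=3, ok=True

Final answer: True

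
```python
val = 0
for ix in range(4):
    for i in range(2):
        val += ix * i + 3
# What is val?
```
Trace:
  val=0
  val=3, ix=0, i=0
  val=6, ix=0, i=1
  val=9, ix=1, i=0
  val=13, ix=1, i=1
  val=16, ix=2, i=0
  val=21, ix=2, i=1
  val=24, ix=3, i=0
  val=30, ix=3, i=1

Final answer: 30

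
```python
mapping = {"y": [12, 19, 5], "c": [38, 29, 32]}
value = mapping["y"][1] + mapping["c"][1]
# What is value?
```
Trace:
  mapping={'y': [12, 19, 5], 'c': [38, 29, 32]}
  mapping={'y': [12, 19, 5], 'c': [38, 29, 32]}, value=48

Final answer: 48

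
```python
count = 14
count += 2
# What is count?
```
Trace:
  count=14
  count=16

Final answer: 16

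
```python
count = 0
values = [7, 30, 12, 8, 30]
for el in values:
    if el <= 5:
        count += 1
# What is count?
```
Trace:
  count=0
  count=0, el=7
  count=0, el=30
  count=0, el=12
  count=0, el=8
  count=0, el=30

Final answer: 0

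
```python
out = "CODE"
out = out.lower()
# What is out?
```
Trace:
  out='CODE'
  out='code'

Final answer: 'code'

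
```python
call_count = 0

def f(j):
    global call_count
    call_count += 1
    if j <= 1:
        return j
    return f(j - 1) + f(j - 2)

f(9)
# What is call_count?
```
Call trace (a repeated sub-call is expanded the first time; later identical calls just restate its return value):
f(j=9)
  f(j=8)
    f(j=7)
      f(j=6)
        f(j=5)
          f(j=4)
            f(j=3)
              f(j=2)
                f(j=1)
                -> return 1
                f(j=0)
                -> return 0
              -> return 1
              f(j=1)
              -> return 1
            -> return 2
            f(j=2) -> return 1  (same call as traced above)
          -> return 3
          f(j=3) -> return 2  (same call as traced above)
        -> return 5
        f(j=4) -> return 3  (same call as traced above)
      -> return 8
      f(j=5) -> return 5  (same call as traced above)
    -> return 13
    f(j=6) -> return 8  (same call as traced above)
  -> return 21
  f(j=7) -> return 13  (same call as traced above)
-> return 34

call_count is incremented once per call, so count the calls in each subtree. Let C(j) = number of calls made by f(j).
C(0) = C(1) = 1 (base case, no recursion); C(j) = 1 + C(j - 1) + C(j - 2) otherwise.
C(2) = 1 + C(1) + C(0) = 1 + 1 + 1 = 3
C(3) = 1 + C(2) + C(1) = 1 + 3 + 1 = 5
C(4) = 1 + C(3) + C(2) = 1 + 5 + 3 = 9
C(5) = 1 + C(4) + C(3) = 1 + 9 + 5 = 15
C(6) = 1 + C(5) + C(4) = 1 + 15 + 9 = 25
C(7) = 1 + C(6) + C(5) = 1 + 25 + 15 = 41
C(8) = 1 + C(7) + C(6) = 1 + 41 + 25 = 67
C(9) = 1 + C(8) + C(7) = 1 + 67 + 41 = 109
call_count = C(9) = 109

Final answer: 109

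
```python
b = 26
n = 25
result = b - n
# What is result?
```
Trace:
  b=26
  b=26, n=25
  b=26, n=25, result=1

Final answer: 1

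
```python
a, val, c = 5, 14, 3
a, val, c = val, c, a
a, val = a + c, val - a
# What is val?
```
Trace:
  a=5, val=14, c=3
  a=14, val=3, c=5
  a=19, val=-11, c=5

Final answer: -11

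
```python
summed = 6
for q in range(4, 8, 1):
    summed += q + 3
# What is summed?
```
Trace:
  summed=6
  summed=13, q=4
  summed=21, q=5
  summed=30, q=6
  summed=40, q=7

Final answer: 40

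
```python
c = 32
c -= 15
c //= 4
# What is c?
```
Trace:
  c=32
  c=17
  c=4

Final answer: 4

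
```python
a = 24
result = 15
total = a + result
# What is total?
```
Trace:
  a=24
  a=24, result=15
  a=24, result=15, total=39

Final answer: 39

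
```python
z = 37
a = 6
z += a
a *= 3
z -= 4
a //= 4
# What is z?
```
Trace:
  z=37
  z=37, a=6
  z=43, a=6
  z=43, a=18
  z=39, a=18
  z=39, a=4

Final answer: 39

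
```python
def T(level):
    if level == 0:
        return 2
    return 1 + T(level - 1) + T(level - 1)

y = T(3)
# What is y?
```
Call trace (a repeated sub-call is expanded the first time; later identical calls just restate its return value):
T(level=3)
  T(level=2)
    T(level=1)
      T(level=0)
      -> return 2
      T(level=0)
      -> return 2
    -> return 5
    T(level=1) -> return 5  (same call as traced above)
  -> return 11
  T(level=2) -> return 11  (same call as traced above)
-> return 23

Final answer: 23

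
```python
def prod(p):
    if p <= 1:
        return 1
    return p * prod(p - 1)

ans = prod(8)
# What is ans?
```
Call trace:
prod(p=8)
  prod(p=7)
    prod(p=6)
      prod(p=5)
        prod(p=4)
          prod(p=3)
            prod(p=2)
              prod(p=1)
              -> return 1
            -> return 2
          -> return 6
        -> return 24
      -> return 120
    -> return 720
  -> return 5040
-> return 40320

Final answer: 40320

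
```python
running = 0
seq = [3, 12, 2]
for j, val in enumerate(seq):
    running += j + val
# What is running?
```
Trace:
  running=0
  running=3, j=0, val=3
  running=16, j=1, val=12
  running=20, j=2, val=2

Final answer: 20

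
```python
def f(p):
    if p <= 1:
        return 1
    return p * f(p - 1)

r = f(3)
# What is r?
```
Call trace:
f(p=3)
  f(p=2)
    f(p=1)
    -> return 1
  -> return 2
-> return 6

Final answer: 6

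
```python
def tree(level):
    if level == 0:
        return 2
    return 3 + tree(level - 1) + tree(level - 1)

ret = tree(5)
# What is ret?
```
Call trace (a repeated sub-call is expanded the first time; later identical calls just restate its return value):
tree(level=5)
  tree(level=4)
    tree(level=3)
      tree(level=2)
        tree(level=1)
          tree(level=0)
          -> return 2
          tree(level=0)
          -> return 2
        -> return 7
        tree(level=1) -> return 7  (same call as traced above)
      -> return 17
      tree(level=2) -> return 17  (same call as traced above)
    -> return 37
    tree(level=3) -> return 37  (same call as traced above)
  -> return 77
  tree(level=4) -> return 77  (same call as traced above)
-> return 157

Final answer: 157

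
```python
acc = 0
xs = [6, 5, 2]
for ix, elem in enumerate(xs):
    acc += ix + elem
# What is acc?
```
Trace:
  acc=0
  acc=6, ix=0, elem=6
  acc=12, ix=1, elem=5
  acc=16, ix=2, elem=2

Final answer: 16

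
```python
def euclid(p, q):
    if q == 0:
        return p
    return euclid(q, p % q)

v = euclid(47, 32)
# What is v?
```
Call trace:
euclid(p=47, q=32)
  euclid(p=32, q=15)
    euclid(p=15, q=2)
      euclid(p=2, q=1)
        euclid(p=1, q=0)
        -> return 1
      -> return 1
    -> return 1
  -> return 1
-> return 1

Final answer: 1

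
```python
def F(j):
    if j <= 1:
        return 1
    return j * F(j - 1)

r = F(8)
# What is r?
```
Call trace:
F(j=8)
  F(j=7)
    F(j=6)
      F(j=5)
        F(j=4)
          F(j=3)
            F(j=2)
              F(j=1)
              -> return 1
            -> return 2
          -> return 6
        -> return 24
      -> return 120
    -> return 720
  -> return 5040
-> return 40320

Final answer: 40320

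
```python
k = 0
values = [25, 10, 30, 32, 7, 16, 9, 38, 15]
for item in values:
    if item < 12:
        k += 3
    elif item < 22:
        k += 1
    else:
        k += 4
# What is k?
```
Trace:
  k=0
  k=4, item=25
  k=7, item=10
  k=11, item=30
  k=15, item=32
  k=18, item=7
  k=19, item=16
  k=22, item=9
  k=26, item=38
  k=27, item=15

Final answer: 27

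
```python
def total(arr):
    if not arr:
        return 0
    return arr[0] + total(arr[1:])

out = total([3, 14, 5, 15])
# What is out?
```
Call trace:
total(arr=[3, 14, 5, 15])
  total(arr=[14, 5, 15])
    total(arr=[5, 15])
      total(arr=[15])
        total(arr=[])
        -> return 0
      -> return 15
    -> return 20
  -> return 34
-> return 37

Final answer: 37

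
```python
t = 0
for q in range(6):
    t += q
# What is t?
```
Trace:
  t=0
  t=0, q=0
  t=1, q=1
  t=3, q=2
  t=6, q=3
  t=10, q=4
  t=15, q=5

Final answer: 15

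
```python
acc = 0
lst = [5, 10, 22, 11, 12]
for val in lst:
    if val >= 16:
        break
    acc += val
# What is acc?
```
Trace:
  acc=0
  acc=5, val=5
  acc=15, val=10
  acc=15, val=22

Final answer: 15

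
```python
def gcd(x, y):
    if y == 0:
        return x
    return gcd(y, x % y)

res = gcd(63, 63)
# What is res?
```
Call trace:
gcd(x=63, y=63)
  gcd(x=63, y=0)
  -> return 63
-> return 63

Final answer: 63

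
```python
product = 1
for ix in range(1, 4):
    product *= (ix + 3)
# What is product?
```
Trace:
  product=1
  product=4, ix=1
  product=20, ix=2
  product=120, ix=3

Final answer: 120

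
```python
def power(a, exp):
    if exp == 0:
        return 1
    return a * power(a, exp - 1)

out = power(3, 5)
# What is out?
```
Call trace:
power(a=3, exp=5)
  power(a=3, exp=4)
    power(a=3, exp=3)
      power(a=3, exp=2)
        power(a=3, exp=1)
          power(a=3, exp=0)
          -> return 1
        -> return 3
      -> return 9
    -> return 27
  -> return 81
-> return 243

Final answer: 243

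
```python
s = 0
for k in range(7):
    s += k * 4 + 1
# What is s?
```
Trace:
  s=0
  s=1, k=0
  s=6, k=1
  s=15, k=2
  s=28, k=3
  s=45, k=4
  s=66, k=5
  s=91, k=6

Final answer: 91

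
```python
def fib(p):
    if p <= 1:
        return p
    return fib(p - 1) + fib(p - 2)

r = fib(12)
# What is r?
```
Call trace (a repeated sub-call is expanded the first time; later identical calls just restate its return value):
fib(p=12)
  fib(p=11)
    fib(p=10)
      fib(p=9)
        fib(p=8)
          fib(p=7)
            fib(p=6)
              fib(p=5)
                fib(p=4)
                  fib(p=3)
                    fib(p=2)
                      fib(p=1)
                      -> return 1
                      fib(p=0)
                      -> return 0
                    -> return 1
                    fib(p=1)
                    -> return 1
                  -> return 2
                  fib(p=2) -> return 1  (same call as traced above)
                -> return 3
                fib(p=3) -> return 2  (same call as traced above)
              -> return 5
              fib(p=4) -> return 3  (same call as traced above)
            -> return 8
            fib(p=5) -> return 5  (same call as traced above)
          -> return 13
          fib(p=6) -> return 8  (same call as traced above)
        -> return 21
        fib(p=7) -> return 13  (same call as traced above)
      -> return 34
      fib(p=8) -> return 21  (same call as traced above)
    -> return 55
    fib(p=9) -> return 34  (same call as traced above)
  -> return 89
  fib(p=10) -> return 55  (same call as traced above)
-> return 144

Final answer: 144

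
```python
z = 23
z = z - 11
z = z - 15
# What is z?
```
Trace:
  z=23
  z=12
  z=-3

Final answer: -3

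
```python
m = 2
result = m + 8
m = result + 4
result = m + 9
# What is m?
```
Trace:
  m=2
  m=2, result=10
  m=14, result=10
  m=14, result=23

Final answer: 14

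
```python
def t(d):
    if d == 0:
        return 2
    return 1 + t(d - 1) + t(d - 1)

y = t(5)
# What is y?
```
Call trace (a repeated sub-call is expanded the first time; later identical calls just restate its return value):
t(d=5)
  t(d=4)
    t(d=3)
      t(d=2)
        t(d=1)
          t(d=0)
          -> return 2
          t(d=0)
          -> return 2
        -> return 5
        t(d=1) -> return 5  (same call as traced above)
      -> return 11
      t(d=2) -> return 11  (same call as traced above)
    -> return 23
    t(d=3) -> return 23  (same call as traced above)
  -> return 47
  t(d=4) -> return 47  (same call as traced above)
-> return 95

Final answer: 95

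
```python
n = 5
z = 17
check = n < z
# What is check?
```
Trace:
  n=5
  n=5, z=17
  n=5, z=17, check=True

Final answer: True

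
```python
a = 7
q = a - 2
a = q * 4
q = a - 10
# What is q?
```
Trace:
  a=7
  a=7, q=5
  a=20, q=5
  a=20, q=10

Final answer: 10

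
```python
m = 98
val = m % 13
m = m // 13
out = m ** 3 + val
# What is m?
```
Trace:
  m=98
  m=98, val=7
  m=7, val=7
  m=7, val=7, out=350

Final answer: 7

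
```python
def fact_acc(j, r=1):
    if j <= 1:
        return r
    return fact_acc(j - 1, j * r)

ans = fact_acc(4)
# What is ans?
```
Call trace:
fact_acc(j=4, r=1)
  fact_acc(j=3, r=4)
    fact_acc(j=2, r=12)
      fact_acc(j=1, r=24)
      -> return 24
    -> return 24
  -> return 24
-> return 24

Final answer: 24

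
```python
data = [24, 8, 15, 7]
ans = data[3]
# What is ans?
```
Trace:
  data=[24, 8, 15, 7]
  data=[24, 8, 15, 7], ans=7

Final answer: 7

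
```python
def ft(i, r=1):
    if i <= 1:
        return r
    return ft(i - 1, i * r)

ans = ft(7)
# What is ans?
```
Call trace:
ft(i=7, r=1)
  ft(i=6, r=7)
    ft(i=5, r=42)
      ft(i=4, r=210)
        ft(i=3, r=840)
          ft(i=2, r=2520)
            ft(i=1, r=5040)
            -> return 5040
          -> return 5040
        -> return 5040
      -> return 5040
    -> return 5040
  -> return 5040
-> return 5040

Final answer: 5040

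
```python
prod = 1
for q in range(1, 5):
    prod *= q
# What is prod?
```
Trace:
  prod=1
  prod=1, q=1
  prod=2, q=2
  prod=6, q=3
  prod=24, q=4

Final answer: 24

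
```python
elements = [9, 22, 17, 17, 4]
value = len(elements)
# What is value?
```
Trace:
  elements=[9, 22, 17, 17, 4]
  elements=[9, 22, 17, 17, 4], value=5

Final answer: 5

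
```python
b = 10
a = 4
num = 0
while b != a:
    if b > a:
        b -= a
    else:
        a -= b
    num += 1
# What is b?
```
Trace:
  b=10
  b=10, a=4
  b=10, a=4, num=0
  b=6, a=4, num=1
  b=2, a=4, num=2
  b=2, a=2, num=3

Final answer: 2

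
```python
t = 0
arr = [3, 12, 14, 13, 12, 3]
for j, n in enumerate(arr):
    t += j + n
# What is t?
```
Trace:
  t=0
  t=3, j=0, n=3
  t=16, j=1, n=12
  t=32, j=2, n=14
  t=48, j=3, n=13
  t=64, j=4, n=12
  t=72, j=5, n=3

Final answer: 72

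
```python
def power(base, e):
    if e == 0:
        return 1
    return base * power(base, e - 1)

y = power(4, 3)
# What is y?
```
Call trace:
power(base=4, e=3)
  power(base=4, e=2)
    power(base=4, e=1)
      power(base=4, e=0)
      -> return 1
    -> return 4
  -> return 16
-> return 64

Final answer: 64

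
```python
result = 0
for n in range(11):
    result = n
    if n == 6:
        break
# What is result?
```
Trace:
  result=0
  result=0, n=0
  result=1, n=1
  result=2, n=2
  result=3, n=3
  result=4, n=4
  result=5, n=5
  result=6, n=6

Final answer: 6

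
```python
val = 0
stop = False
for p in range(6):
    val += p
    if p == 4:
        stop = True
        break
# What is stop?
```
Trace:
  val=0
  val=0, stop=False
  val=0, stop=False, p=0
  val=1, stop=False, p=1
  val=3, stop=False, p=2
  val=6, stop=False, p=3
  val=10, stop=True, p=4

Final answer: True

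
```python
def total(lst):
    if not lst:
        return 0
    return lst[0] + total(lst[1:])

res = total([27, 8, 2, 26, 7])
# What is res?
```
Call trace:
total(lst=[27, 8, 2, 26, 7])
  total(lst=[8, 2, 26, 7])
    total(lst=[2, 26, 7])
      total(lst=[26, 7])
        total(lst=[7])
          total(lst=[])
          -> return 0
        -> return 7
      -> return 33
    -> return 35
  -> return 43
-> return 70

Final answer: 70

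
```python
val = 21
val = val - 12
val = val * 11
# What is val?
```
Trace:
  val=21
  val=9
  val=99

Final answer: 99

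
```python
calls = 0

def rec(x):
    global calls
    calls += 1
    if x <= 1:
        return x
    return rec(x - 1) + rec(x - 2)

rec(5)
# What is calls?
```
Call trace (a repeated sub-call is expanded the first time; later identical calls just restate its return value):
rec(x=5)
  rec(x=4)
    rec(x=3)
      rec(x=2)
        rec(x=1)
        -> return 1
        rec(x=0)
        -> return 0
      -> return 1
      rec(x=1)
      -> return 1
    -> return 2
    rec(x=2) -> return 1  (same call as traced above)
  -> return 3
  rec(x=3) -> return 2  (same call as traced above)
-> return 5

calls is incremented once per call, so count the calls in each subtree. Let C(x) = number of calls made by rec(x).
C(0) = C(1) = 1 (base case, no recursion); C(x) = 1 + C(x - 1) + C(x - 2) otherwise.
C(2) = 1 + C(1) + C(0) = 1 + 1 + 1 = 3
C(3) = 1 + C(2) + C(1) = 1 + 3 + 1 = 5
C(4) = 1 + C(3) + C(2) = 1 + 5 + 3 = 9
C(5) = 1 + C(4) + C(3) = 1 + 9 + 5 = 15
calls = C(5) = 15

Final answer: 15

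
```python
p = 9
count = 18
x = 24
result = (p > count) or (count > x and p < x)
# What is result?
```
Trace:
  p=9
  p=9, count=18
  p=9, count=18, x=24
  p=9, count=18, x=24, result=False

Final answer: False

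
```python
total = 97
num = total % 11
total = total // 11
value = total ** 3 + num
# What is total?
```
Trace:
  total=97
  total=97, num=9
  total=8, num=9
  total=8, num=9, value=521

Final answer: 8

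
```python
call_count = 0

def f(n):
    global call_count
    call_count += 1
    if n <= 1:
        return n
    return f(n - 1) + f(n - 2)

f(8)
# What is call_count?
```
Call trace (a repeated sub-call is expanded the first time; later identical calls just restate its return value):
f(n=8)
  f(n=7)
    f(n=6)
      f(n=5)
        f(n=4)
          f(n=3)
            f(n=2)
              f(n=1)
              -> return 1
              f(n=0)
              -> return 0
            -> return 1
            f(n=1)
            -> return 1
          -> return 2
          f(n=2) -> return 1  (same call as traced above)
        -> return 3
        f(n=3) -> return 2  (same call as traced above)
      -> return 5
      f(n=4) -> return 3  (same call as traced above)
    -> return 8
    f(n=5) -> return 5  (same call as traced above)
  -> return 13
  f(n=6) -> return 8  (same call as traced above)
-> return 21

call_count is incremented once per call, so count the calls in each subtree. Let C(n) = number of calls made by f(n).
C(0) = C(1) = 1 (base case, no recursion); C(n) = 1 + C(n - 1) + C(n - 2) otherwise.
C(2) = 1 + C(1) + C(0) = 1 + 1 + 1 = 3
C(3) = 1 + C(2) + C(1) = 1 + 3 + 1 = 5
C(4) = 1 + C(3) + C(2) = 1 + 5 + 3 = 9
C(5) = 1 + C(4) + C(3) = 1 + 9 + 5 = 15
C(6) = 1 + C(5) + C(4) = 1 + 15 + 9 = 25
C(7) = 1 + C(6) + C(5) = 1 + 25 + 15 = 41
C(8) = 1 + C(7) + C(6) = 1 + 41 + 25 = 67
call_count = C(8) = 67

Final answer: 67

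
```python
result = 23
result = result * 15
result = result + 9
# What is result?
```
Trace:
  result=23
  result=345
  result=354

Final answer: 354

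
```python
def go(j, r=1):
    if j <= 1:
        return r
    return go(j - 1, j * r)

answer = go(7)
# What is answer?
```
Call trace:
go(j=7, r=1)
  go(j=6, r=7)
    go(j=5, r=42)
      go(j=4, r=210)
        go(j=3, r=840)
          go(j=2, r=2520)
            go(j=1, r=5040)
            -> return 5040
          -> return 5040
        -> return 5040
      -> return 5040
    -> return 5040
  -> return 5040
-> return 5040

Final answer: 5040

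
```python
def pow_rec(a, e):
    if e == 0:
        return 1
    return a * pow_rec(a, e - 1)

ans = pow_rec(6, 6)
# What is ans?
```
Call trace:
pow_rec(a=6, e=6)
  pow_rec(a=6, e=5)
    pow_rec(a=6, e=4)
      pow_rec(a=6, e=3)
        pow_rec(a=6, e=2)
          pow_rec(a=6, e=1)
            pow_rec(a=6, e=0)
            -> return 1
          -> return 6
        -> return 36
      -> return 216
    -> return 1296
  -> return 7776
-> return 46656

Final answer: 46656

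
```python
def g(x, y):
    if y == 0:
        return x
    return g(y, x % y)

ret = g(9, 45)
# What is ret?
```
Call trace:
g(x=9, y=45)
  g(x=45, y=9)
    g(x=9, y=0)
    -> return 9
  -> return 9
-> return 9

Final answer: 9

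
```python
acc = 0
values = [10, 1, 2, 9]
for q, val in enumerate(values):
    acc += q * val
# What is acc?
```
Trace:
  acc=0
  acc=0, q=0, val=10
  acc=1, q=1, val=1
  acc=5, q=2, val=2
  acc=32, q=3, val=9

Final answer: 32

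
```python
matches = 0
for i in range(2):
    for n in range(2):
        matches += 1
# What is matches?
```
Trace:
  matches=0
  matches=1, i=0, n=0
  matches=2, i=0, n=1
  matches=3, i=1, n=0
  matches=4, i=1, n=1

Final answer: 4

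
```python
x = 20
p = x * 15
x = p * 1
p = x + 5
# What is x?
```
Trace:
  x=20
  x=20, p=300
  x=300, p=300
  x=300, p=305

Final answer: 300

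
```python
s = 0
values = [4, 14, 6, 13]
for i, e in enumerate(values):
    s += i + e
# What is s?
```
Trace:
  s=0
  s=4, i=0, e=4
  s=19, i=1, e=14
  s=27, i=2, e=6
  s=43, i=3, e=13

Final answer: 43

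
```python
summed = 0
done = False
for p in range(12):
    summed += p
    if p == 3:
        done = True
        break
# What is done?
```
Trace:
  summed=0
  summed=0, done=False
  summed=0, done=False, p=0
  summed=1, done=False, p=1
  summed=3, done=False, p=2
  summed=6, done=True, p=3

Final answer: True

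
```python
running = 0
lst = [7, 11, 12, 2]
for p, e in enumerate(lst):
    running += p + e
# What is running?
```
Trace:
  running=0
  running=7, p=0, e=7
  running=19, p=1, e=11
  running=33, p=2, e=12
  running=38, p=3, e=2

Final answer: 38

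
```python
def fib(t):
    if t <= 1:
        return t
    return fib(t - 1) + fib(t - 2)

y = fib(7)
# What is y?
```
Call trace (a repeated sub-call is expanded the first time; later identical calls just restate its return value):
fib(t=7)
  fib(t=6)
    fib(t=5)
      fib(t=4)
        fib(t=3)
          fib(t=2)
            fib(t=1)
            -> return 1
            fib(t=0)
            -> return 0
          -> return 1
          fib(t=1)
          -> return 1
        -> return 2
        fib(t=2) -> return 1  (same call as traced above)
      -> return 3
      fib(t=3) -> return 2  (same call as traced above)
    -> return 5
    fib(t=4) -> return 3  (same call as traced above)
  -> return 8
  fib(t=5) -> return 5  (same call as traced above)
-> return 13

Final answer: 13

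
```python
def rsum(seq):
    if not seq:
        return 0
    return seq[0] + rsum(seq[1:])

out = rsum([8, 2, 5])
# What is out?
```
Call trace:
rsum(seq=[8, 2, 5])
  rsum(seq=[2, 5])
    rsum(seq=[5])
      rsum(seq=[])
      -> return 0
    -> return 5
  -> return 7
-> return 15

Final answer: 15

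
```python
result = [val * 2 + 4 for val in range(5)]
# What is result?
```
Trace:
  val=0
  val=1
  val=2
  val=3
  val=4
  result=[4, 6, 8, 10, 12]

Final answer: [4, 6, 8, 10, 12]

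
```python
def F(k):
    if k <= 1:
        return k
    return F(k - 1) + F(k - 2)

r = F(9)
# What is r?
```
Call trace (a repeated sub-call is expanded the first time; later identical calls just restate its return value):
F(k=9)
  F(k=8)
    F(k=7)
      F(k=6)
        F(k=5)
          F(k=4)
            F(k=3)
              F(k=2)
                F(k=1)
                -> return 1
                F(k=0)
                -> return 0
              -> return 1
              F(k=1)
              -> return 1
            -> return 2
            F(k=2) -> return 1  (same call as traced above)
          -> return 3
          F(k=3) -> return 2  (same call as traced above)
        -> return 5
        F(k=4) -> return 3  (same call as traced above)
      -> return 8
      F(k=5) -> return 5  (same call as traced above)
    -> return 13
    F(k=6) -> return 8  (same call as traced above)
  -> return 21
  F(k=7) -> return 13  (same call as traced above)
-> return 34

Final answer: 34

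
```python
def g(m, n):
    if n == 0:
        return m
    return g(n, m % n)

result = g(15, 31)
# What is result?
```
Call trace:
g(m=15, n=31)
  g(m=31, n=15)
    g(m=15, n=1)
      g(m=1, n=0)
      -> return 1
    -> return 1
  -> return 1
-> return 1

Final answer: 1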